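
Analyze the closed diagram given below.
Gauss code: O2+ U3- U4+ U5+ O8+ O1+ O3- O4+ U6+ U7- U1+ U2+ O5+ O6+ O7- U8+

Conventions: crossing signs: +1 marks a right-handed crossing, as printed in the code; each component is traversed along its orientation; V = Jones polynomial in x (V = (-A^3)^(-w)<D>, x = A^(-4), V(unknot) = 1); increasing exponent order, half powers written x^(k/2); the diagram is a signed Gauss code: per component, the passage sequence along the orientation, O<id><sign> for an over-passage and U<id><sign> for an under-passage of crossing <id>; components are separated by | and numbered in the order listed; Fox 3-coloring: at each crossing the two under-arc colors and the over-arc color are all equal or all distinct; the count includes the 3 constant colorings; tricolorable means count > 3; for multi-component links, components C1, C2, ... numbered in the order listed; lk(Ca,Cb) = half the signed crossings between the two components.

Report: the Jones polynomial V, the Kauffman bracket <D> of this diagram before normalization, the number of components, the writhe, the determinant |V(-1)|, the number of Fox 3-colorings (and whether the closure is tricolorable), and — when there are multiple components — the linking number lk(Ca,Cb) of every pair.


V(x) = x + x^3 - x^4
bracket: -A^-4 + 1 + A^8, w = +4
1 component, writhe +4, over 8 crossings
det 3, colorings 9 of 3^8 — tricolorable
observation: w = +4 shifts under R1 moves; the (-A^3)^(-4) factor cancels that in V


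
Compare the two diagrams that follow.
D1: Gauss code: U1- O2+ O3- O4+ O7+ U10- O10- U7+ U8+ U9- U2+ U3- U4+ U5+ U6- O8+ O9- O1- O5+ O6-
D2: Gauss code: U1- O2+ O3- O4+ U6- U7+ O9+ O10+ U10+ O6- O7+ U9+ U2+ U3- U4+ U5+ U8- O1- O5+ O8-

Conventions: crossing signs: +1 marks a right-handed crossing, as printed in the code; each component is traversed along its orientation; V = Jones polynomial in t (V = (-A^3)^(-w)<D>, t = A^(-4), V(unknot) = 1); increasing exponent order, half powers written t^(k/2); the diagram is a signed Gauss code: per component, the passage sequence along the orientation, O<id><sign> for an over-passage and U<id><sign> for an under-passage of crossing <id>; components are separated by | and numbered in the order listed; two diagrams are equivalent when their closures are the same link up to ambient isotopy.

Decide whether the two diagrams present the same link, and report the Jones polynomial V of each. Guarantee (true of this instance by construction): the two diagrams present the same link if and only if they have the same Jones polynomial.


equivalent: yes
V(D1) = 1  (w 0, c 10, <D> = 1)
V(D2) = 1  [10 crossings, <D> = A^6, w = +2]
key observation: from 10 to 10 crossings by R-moves: one link, two diagrams


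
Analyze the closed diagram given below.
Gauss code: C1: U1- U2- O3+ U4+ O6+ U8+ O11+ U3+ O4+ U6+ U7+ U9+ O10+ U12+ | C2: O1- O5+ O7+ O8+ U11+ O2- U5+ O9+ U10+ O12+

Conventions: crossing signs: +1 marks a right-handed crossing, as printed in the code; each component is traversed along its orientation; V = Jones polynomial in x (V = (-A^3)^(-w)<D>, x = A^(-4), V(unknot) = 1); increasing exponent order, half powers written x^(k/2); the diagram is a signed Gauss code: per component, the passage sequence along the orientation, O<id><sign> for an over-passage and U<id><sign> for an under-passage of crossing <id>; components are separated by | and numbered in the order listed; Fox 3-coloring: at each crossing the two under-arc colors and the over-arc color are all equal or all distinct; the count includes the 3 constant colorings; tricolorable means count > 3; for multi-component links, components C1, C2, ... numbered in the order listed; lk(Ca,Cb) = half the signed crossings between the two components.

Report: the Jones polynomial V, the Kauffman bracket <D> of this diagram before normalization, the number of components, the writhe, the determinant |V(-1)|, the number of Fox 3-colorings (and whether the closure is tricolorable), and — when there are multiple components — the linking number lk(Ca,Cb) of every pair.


Jones polynomial: V(x) = -x^(5/2) + x^(7/2) - 4x^(9/2) + 4x^(11/2) - 5x^(13/2) + 5x^(15/2) - 4x^(17/2) + 3x^(19/2) - x^(21/2)
<D> = -A^-18 + 3A^-14 - 4A^-10 + 5A^-6 - 5A^-2 + 4A^2 - 4A^6 + A^10 - A^14; writhe +8
components 2, writhe +8 (12 crossings)
linking number lk(C1,C2) = +2
3-colorings: 3 of 3^12, det 28 — not tricolorable
note: w = +8 shifts under R1 moves; the (-A^3)^(-8) factor cancels that in V


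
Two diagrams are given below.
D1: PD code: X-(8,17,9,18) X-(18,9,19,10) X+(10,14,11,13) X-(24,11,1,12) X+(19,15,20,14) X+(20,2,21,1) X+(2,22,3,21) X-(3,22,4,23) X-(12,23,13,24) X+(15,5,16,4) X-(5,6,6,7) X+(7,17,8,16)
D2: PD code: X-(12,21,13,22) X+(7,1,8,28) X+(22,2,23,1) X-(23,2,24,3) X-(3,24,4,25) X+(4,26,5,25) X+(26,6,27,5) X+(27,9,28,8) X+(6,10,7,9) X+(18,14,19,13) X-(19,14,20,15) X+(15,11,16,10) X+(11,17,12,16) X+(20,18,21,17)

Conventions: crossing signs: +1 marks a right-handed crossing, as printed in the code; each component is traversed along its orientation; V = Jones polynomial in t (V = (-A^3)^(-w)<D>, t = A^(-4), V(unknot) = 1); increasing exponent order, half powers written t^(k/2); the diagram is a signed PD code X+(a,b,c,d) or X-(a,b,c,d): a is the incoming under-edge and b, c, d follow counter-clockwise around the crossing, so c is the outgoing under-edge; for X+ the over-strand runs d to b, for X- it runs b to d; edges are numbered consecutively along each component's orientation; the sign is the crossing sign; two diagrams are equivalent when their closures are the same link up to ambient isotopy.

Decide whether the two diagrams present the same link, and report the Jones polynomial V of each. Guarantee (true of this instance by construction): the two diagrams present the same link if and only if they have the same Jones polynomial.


same link: no
V(D1) = t^-2 - t^-1 + 1 - t + t^2  [12 crossings, <D> = A^-8 - A^-4 + 1 - A^4 + A^8, w = 0]
D2 (bracket -A^2 + A^6 + A^14; 14 crossings at w = +6): V = t + t^3 - t^4
note: 2 values of V(t) split the 2 diagrams


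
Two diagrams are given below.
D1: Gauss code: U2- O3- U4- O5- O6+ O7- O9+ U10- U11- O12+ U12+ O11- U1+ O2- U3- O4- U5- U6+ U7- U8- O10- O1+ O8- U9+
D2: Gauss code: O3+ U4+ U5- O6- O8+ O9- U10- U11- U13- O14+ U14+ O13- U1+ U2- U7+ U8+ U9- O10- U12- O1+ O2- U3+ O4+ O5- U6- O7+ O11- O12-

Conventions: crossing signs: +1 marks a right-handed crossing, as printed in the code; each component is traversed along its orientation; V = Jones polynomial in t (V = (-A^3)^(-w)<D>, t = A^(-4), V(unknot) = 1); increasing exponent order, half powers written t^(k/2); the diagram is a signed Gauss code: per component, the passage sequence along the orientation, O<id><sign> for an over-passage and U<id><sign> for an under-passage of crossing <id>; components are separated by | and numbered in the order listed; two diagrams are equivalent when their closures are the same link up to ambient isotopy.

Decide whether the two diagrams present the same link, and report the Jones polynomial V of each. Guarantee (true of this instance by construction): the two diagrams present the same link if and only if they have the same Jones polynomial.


same link: no
V(D1) = -t^-4 + t^-3 + t^-1  [12 crossings, <D> = A^-8 + 1 - A^4, w = -4]
V(D2) = 1  [14 crossings, <D> = A^-6, w = -2]
insight: 2 values of V(t) split the 2 diagrams


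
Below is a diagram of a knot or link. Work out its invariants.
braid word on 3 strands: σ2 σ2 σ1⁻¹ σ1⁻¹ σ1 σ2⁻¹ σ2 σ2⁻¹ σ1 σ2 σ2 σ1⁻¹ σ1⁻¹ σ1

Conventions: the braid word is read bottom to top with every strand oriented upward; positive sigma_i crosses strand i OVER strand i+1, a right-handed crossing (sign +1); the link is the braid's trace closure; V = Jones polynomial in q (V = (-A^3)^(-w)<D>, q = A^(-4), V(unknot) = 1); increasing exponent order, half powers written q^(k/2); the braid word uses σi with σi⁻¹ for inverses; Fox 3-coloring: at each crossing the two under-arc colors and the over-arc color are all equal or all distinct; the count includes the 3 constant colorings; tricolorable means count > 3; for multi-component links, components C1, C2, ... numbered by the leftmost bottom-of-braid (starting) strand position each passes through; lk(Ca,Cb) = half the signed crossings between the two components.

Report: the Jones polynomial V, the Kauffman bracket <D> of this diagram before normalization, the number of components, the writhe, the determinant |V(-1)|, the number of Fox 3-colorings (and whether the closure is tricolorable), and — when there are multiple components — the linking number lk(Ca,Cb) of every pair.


V = q^-1 - 1 + 2q - 2q^2 + 2q^3 - 2q^4 + q^5
<D> = A^-14 - 2A^-10 + 2A^-6 - 2A^-2 + 2A^2 - A^6 + A^10 (w = +2)
1 component over 14 crossings, w = +2
3 Fox colorings among 3^14, |V(-1)| = 11: not tricolorable
why: inverse pairs cancel, leaving σ2 σ2 σ1⁻¹ σ2⁻¹ σ1 σ2 σ2 σ1⁻¹


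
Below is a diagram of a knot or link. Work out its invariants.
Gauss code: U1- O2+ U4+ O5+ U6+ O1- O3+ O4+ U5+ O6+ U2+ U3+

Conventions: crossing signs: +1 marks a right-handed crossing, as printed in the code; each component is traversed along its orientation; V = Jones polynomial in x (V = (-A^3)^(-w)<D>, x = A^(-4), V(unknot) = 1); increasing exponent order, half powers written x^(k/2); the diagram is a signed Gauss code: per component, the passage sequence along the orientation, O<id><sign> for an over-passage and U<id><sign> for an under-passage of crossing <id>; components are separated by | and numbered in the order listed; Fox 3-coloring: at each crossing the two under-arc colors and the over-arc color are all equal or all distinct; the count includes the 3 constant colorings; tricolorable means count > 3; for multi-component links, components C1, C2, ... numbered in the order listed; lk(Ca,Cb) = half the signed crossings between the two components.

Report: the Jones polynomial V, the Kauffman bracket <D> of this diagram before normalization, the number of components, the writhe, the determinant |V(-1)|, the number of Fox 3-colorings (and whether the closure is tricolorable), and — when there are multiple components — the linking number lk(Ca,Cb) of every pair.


V = x + x^3 - x^4
<D> = -A^-4 + 1 + A^8 (w = +4)
1 component over 6 crossings, w = +4
9 Fox colorings among 3^6, |V(-1)| = 3: tricolorable
why: w = +4 shifts under R1 moves; the (-A^3)^(-4) factor cancels that in V


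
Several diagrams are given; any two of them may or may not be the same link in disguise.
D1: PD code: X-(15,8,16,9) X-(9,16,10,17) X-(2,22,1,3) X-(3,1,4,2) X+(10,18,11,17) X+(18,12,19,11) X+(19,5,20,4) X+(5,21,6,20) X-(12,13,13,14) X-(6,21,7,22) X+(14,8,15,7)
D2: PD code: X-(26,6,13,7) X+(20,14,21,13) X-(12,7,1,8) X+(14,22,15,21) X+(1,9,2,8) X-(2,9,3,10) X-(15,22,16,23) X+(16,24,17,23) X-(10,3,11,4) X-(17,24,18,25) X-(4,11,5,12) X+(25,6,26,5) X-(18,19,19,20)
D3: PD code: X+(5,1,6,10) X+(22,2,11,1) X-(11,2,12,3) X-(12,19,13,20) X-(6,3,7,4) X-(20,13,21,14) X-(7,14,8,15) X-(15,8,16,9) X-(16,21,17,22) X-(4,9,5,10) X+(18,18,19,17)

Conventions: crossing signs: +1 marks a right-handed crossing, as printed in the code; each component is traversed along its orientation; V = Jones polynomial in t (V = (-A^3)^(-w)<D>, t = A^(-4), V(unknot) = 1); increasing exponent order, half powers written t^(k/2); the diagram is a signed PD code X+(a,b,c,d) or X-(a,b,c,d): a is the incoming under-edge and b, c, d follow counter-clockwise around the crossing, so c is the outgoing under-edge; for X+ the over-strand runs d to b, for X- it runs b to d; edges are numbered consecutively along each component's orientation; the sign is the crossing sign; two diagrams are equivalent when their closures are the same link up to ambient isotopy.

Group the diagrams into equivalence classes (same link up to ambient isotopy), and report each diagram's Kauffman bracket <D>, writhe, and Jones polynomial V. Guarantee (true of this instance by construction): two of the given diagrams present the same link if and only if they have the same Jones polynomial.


grouping into links: {D1} | {D2} | {D3}
V(D1) = -t^(-5/2) - t^(-1/2)  (w -1, c 11, <D> = A^-1 + A^7)
D2 (bracket A^-7 + A^-3 + A - A^9; 13 crossings at w = -3): V = t^(-9/2) - t^(-5/2) - t^(-3/2) - t^(-1/2)
V(D3) = t^(-13/2) - t^(-11/2) + t^(-9/2) - 2t^(-7/2) - t^(-3/2)  (w -5, c 11, <D> = A^-9 + 2A^-1 - A^3 + A^7 - A^11)
key observation: V(t) takes 3 values over 3 diagrams, fixing the grouping


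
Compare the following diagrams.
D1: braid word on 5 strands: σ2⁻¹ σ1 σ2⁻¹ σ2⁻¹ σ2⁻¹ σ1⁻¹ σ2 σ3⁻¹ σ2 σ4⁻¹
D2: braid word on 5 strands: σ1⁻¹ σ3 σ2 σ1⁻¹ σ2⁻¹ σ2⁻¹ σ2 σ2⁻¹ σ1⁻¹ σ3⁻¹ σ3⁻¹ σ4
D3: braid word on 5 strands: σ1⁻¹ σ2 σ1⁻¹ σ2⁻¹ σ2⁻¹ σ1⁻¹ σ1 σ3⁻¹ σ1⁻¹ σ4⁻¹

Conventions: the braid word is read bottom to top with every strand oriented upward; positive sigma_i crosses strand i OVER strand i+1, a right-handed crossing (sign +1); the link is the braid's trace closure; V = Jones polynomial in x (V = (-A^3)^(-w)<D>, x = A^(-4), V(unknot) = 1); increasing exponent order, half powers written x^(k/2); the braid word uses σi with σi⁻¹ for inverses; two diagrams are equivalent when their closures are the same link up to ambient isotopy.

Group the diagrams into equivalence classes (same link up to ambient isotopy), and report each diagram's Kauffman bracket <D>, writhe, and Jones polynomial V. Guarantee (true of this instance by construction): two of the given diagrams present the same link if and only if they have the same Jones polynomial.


grouping into links: {D1} | {D2, D3}
V(D1) = -x^-4 + x^-3 + x^-1  (w -4, c 10, <D> = A^-8 + 1 - A^4)
V(D2) = -x^-6 + x^-5 - x^-4 + 2x^-3 - x^-2 + x^-1  [12 crossings, <D> = A^-8 - A^-4 + 2 - A^4 + A^8 - A^12, w = -4]
D3 (bracket A^-14 - A^-10 + 2A^-6 - A^-2 + A^2 - A^6; 10 crossings at w = -6): V = -x^-6 + x^-5 - x^-4 + 2x^-3 - x^-2 + x^-1
why: comparing 3 Jones polynomials yields 2 groups


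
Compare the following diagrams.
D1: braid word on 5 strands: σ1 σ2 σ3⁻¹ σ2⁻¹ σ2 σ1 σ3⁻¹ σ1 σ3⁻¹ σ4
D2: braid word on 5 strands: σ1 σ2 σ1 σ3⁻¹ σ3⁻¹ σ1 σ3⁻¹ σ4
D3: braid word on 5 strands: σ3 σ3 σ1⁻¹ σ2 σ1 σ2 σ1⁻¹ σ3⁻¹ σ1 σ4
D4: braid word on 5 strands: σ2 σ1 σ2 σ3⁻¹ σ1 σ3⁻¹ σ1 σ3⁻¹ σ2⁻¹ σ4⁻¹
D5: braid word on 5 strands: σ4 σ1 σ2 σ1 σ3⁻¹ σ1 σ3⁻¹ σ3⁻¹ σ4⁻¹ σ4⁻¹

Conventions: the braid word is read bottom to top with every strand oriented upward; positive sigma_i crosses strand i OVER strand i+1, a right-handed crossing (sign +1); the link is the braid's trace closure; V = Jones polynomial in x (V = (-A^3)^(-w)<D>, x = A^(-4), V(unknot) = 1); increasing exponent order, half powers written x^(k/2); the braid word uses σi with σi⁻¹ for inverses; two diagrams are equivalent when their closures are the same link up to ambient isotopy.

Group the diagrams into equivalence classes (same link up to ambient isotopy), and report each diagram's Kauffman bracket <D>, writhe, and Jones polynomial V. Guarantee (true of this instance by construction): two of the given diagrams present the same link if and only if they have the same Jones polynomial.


grouping into links: {D1, D2, D4, D5} | {D3}
V(D1) = -x^-3 + x^-2 - x^-1 + 3 - x + x^2 - x^3  (w +2, c 10, <D> = -A^-6 + A^-2 - A^2 + 3A^6 - A^10 + A^14 - A^18)
V(D2) = -x^-3 + x^-2 - x^-1 + 3 - x + x^2 - x^3  [8 crossings, <D> = -A^-6 + A^-2 - A^2 + 3A^6 - A^10 + A^14 - A^18, w = +2]
D3 (bracket A^12; 10 crossings at w = +4): V = 1
V(D4) = -x^-3 + x^-2 - x^-1 + 3 - x + x^2 - x^3  (w 0, c 10, <D> = -A^-12 + A^-8 - A^-4 + 3 - A^4 + A^8 - A^12)
D5 (bracket -A^-12 + A^-8 - A^-4 + 3 - A^4 + A^8 - A^12; 10 crossings at w = 0): V = -x^-3 + x^-2 - x^-1 + 3 - x + x^2 - x^3
why: comparing 5 Jones polynomials yields 2 groups


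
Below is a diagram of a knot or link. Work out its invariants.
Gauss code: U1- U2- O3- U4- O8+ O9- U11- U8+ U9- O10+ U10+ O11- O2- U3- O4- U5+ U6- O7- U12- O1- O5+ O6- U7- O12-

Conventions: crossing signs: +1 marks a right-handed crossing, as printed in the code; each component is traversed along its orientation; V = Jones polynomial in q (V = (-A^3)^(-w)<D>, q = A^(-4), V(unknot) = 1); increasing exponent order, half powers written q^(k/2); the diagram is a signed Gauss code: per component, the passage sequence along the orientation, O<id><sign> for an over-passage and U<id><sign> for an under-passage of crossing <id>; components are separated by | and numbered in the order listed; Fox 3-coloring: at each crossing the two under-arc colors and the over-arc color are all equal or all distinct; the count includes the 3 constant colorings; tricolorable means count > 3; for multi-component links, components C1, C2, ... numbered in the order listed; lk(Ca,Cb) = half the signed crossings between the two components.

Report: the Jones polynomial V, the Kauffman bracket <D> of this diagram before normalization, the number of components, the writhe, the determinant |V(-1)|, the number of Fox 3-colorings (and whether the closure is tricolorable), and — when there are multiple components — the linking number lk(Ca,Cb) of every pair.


V(q) = q^-8 - 2q^-7 + q^-6 - 2q^-5 + 2q^-4 + q^-2
bracket: A^-10 + 2A^-2 - 2A^2 + A^6 - 2A^10 + A^14, w = -6
1 component, writhe -6, over 12 crossings
det 9, colorings 27 of 3^12 — tricolorable
observation: w = -6 (over 12 crossings) is diagram-only; (-A^3)^(6) removes it from V


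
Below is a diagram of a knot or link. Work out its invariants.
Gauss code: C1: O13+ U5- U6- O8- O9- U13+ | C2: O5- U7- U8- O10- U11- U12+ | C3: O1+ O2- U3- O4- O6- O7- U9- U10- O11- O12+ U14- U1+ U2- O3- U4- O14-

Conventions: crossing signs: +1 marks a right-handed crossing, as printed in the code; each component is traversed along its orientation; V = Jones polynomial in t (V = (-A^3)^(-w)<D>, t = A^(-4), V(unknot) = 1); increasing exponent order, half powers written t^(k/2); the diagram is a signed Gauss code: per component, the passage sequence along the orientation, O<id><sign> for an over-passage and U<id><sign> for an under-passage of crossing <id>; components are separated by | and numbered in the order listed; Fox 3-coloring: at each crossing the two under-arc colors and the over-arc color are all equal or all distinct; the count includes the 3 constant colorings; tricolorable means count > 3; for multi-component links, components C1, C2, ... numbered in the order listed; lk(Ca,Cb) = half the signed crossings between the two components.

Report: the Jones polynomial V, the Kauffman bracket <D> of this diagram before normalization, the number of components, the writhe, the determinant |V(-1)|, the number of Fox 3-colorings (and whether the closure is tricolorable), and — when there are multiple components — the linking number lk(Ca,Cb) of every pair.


V = -2t^-10 + 2t^-9 - t^-8 + 3t^-7 - t^-6 + 2t^-5 + t^-3
<D> = A^-12 + 2A^-4 - 1 + 3A^4 - A^8 + 2A^12 - 2A^16 (w = -8)
3 components over 14 crossings, w = -8
lk(C1,C2): -1
lk(C1,C3) = -1
linking number lk(C2,C3) = -1
9 Fox colorings among 3^14, |V(-1)| = 12: tricolorable
why: w = -8 (over 14 crossings) is diagram-only; (-A^3)^(8) removes it from V


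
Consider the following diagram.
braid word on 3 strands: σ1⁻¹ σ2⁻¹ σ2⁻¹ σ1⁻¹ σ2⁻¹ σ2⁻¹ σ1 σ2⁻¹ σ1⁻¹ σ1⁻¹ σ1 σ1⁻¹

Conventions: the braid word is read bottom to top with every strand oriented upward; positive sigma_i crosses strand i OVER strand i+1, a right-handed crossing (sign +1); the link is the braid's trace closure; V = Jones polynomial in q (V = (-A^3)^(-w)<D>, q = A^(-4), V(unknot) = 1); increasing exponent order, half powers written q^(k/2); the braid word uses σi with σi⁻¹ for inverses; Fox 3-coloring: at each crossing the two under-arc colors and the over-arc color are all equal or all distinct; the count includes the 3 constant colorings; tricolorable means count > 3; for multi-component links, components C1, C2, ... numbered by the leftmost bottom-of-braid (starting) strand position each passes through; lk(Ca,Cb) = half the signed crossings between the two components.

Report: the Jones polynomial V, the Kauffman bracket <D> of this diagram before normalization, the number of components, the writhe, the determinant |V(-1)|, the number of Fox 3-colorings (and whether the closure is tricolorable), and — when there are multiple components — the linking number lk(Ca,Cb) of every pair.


V = -q^-8 + q^-5 + q^-3
<D> = A^-12 + A^-4 - A^8 (w = -8)
1 component over 12 crossings, w = -8
9 Fox colorings among 3^12, |V(-1)| = 3: tricolorable
why: det 3 = |V(-1)|; divisible by 3, so tricolorable


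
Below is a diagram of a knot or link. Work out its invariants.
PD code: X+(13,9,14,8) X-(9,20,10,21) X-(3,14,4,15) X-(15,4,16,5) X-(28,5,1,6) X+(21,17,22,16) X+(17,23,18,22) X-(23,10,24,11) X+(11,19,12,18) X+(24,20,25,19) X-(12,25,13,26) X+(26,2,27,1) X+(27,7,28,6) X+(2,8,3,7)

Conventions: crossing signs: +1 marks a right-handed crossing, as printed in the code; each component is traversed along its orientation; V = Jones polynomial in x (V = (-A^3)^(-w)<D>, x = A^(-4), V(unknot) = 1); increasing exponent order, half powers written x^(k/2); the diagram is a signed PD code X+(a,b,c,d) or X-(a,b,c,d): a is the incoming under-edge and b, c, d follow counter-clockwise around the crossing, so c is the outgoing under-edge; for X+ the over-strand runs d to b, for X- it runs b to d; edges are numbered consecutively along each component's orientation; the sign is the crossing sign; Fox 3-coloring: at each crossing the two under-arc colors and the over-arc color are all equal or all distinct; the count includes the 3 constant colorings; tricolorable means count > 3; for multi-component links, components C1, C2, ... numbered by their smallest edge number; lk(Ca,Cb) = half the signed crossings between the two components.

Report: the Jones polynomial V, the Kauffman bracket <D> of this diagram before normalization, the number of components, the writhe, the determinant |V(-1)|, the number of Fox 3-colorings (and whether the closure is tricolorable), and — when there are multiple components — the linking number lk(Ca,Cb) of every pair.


V = -x^-3 + x^-2 - x^-1 + 3 - x + x^2 - x^3
<D> = -A^-6 + A^-2 - A^2 + 3A^6 - A^10 + A^14 - A^18 (w = +2)
1 component over 14 crossings, w = +2
27 Fox colorings among 3^14, |V(-1)| = 9: tricolorable
why: the span of V is 6, forcing >= 6 crossings in any diagram


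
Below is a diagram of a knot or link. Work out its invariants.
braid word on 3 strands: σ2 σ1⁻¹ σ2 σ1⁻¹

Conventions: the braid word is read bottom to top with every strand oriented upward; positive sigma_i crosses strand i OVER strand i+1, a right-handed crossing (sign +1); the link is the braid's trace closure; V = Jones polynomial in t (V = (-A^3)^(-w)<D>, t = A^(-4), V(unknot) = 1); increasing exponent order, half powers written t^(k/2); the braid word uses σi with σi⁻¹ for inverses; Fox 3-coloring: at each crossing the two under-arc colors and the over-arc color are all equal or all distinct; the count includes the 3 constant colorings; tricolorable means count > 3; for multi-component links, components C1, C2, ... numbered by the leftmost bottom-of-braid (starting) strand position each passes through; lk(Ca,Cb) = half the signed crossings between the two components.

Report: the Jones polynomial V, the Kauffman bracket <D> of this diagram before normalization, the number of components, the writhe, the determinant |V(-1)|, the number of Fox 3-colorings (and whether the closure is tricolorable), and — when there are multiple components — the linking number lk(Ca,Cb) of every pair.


V(t) = t^-2 - t^-1 + 1 - t + t^2
bracket: A^-8 - A^-4 + 1 - A^4 + A^8, w = 0
1 component, writhe 0, over 4 crossings
det 5, colorings 3 of 3^4 — not tricolorable
observation: det 5 = |V(-1)|; not divisible by 3, so not tricolorable


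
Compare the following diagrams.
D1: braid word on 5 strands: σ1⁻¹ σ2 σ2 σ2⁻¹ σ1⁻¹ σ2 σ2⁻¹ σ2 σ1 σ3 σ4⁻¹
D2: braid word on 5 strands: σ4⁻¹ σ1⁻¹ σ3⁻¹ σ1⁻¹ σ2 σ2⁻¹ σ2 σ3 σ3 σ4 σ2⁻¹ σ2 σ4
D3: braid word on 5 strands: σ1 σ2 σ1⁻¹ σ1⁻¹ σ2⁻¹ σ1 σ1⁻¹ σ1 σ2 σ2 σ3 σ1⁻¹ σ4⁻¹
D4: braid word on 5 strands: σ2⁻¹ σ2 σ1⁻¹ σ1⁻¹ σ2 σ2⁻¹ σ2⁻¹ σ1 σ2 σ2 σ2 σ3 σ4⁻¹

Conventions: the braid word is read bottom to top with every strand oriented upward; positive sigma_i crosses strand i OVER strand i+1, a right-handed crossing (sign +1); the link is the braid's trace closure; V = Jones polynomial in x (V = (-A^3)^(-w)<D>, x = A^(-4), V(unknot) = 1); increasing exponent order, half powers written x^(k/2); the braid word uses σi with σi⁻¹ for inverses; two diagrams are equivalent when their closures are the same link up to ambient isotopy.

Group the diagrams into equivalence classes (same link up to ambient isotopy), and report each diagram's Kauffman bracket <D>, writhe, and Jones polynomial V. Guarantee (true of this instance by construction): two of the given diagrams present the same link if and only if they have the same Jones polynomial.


equivalence classes: {D1} | {D2} | {D3, D4}
D1 (bracket A^-7 + A; 11 crossings at w = +1): V = -x^(1/2) - x^(5/2)
V(D2) = -x^(-5/2) - x^(-1/2)  (w +1, c 13, <D> = A^5 + A^13)
V(D3) = -x^(-3/2) + x^(-1/2) - 2x^(1/2) + x^(3/2) - 2x^(5/2) + x^(7/2)  [13 crossings, <D> = -A^-11 + 2A^-7 - A^-3 + 2A - A^5 + A^9, w = +1]
V(D4) = -x^(-3/2) + x^(-1/2) - 2x^(1/2) + x^(3/2) - 2x^(5/2) + x^(7/2)  [13 crossings, <D> = -A^-11 + 2A^-7 - A^-3 + 2A - A^5 + A^9, w = +1]
key observation: 3 values of V(x) split the 4 diagrams


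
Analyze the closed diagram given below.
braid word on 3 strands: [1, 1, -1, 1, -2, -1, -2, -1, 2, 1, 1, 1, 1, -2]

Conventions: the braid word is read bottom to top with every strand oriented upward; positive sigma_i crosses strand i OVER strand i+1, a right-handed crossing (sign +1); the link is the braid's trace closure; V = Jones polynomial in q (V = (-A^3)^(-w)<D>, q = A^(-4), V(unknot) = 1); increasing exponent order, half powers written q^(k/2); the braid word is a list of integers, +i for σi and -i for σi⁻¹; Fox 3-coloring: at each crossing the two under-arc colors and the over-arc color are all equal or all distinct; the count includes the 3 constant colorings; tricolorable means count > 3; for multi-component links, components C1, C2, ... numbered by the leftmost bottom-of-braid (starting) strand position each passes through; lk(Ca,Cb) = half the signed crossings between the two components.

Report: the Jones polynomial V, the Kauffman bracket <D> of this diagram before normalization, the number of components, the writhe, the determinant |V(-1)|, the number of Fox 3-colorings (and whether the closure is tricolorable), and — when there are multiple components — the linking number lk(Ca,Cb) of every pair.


V(q) = -q^-2 + 2q^-1 - 3 + 5q - 4q^2 + 5q^3 - 4q^4 + 2q^5 - q^6
bracket: -A^-18 + 2A^-14 - 4A^-10 + 5A^-6 - 4A^-2 + 5A^2 - 3A^6 + 2A^10 - A^14, w = +2
1 component, writhe +2, over 14 crossings
det 27, colorings 9 of 3^14 — tricolorable
observation: inverse pairs cancel, leaving σ1 σ1 σ2⁻¹ σ1⁻¹ σ2⁻¹ σ1⁻¹ σ2 σ1 σ1 σ1 σ1 σ2⁻¹


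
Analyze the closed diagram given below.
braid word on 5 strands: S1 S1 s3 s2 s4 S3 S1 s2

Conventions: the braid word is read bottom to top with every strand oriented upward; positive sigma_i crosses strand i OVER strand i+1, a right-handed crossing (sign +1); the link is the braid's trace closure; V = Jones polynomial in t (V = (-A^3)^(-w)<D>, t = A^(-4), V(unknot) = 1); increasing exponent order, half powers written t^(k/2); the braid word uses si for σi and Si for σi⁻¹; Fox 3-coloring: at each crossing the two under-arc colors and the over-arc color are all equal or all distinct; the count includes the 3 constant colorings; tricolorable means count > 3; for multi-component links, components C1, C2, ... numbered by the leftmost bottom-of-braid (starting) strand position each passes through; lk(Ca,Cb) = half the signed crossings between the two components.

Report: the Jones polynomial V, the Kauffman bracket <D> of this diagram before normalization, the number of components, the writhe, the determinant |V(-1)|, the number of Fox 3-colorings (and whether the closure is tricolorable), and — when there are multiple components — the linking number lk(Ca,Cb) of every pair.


Jones polynomial: V(t) = -t^-4 + t^-3 + t^-1
<D> = A^4 + A^12 - A^16; writhe 0
components 1, writhe 0 (8 crossings)
3-colorings: 9 of 3^8, det 3 — tricolorable
note: det 3 = |V(-1)|; divisible by 3, so tricolorable


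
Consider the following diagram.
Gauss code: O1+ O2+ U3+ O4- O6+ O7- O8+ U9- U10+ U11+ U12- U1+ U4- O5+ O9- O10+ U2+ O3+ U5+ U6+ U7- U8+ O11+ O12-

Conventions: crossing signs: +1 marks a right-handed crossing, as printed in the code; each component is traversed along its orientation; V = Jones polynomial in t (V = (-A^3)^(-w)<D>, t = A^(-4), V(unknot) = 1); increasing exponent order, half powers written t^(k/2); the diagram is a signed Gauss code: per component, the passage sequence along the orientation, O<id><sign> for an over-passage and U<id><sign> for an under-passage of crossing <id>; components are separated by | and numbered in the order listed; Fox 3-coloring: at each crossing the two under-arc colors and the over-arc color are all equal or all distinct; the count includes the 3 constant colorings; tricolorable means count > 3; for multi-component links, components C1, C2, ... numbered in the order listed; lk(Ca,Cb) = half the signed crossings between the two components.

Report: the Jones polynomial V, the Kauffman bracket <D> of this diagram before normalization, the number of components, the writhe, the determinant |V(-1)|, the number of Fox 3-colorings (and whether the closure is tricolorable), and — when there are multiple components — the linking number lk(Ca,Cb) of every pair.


V(t) = t - t^2 + 2t^3 - t^4 + t^5 - t^6
bracket: -A^-12 + A^-8 - A^-4 + 2 - A^4 + A^8, w = +4
1 component, writhe +4, over 12 crossings
det 7, colorings 3 of 3^12 — not tricolorable
observation: |V(-1)| = 7: so not tricolorable, since 3 does not divide 7


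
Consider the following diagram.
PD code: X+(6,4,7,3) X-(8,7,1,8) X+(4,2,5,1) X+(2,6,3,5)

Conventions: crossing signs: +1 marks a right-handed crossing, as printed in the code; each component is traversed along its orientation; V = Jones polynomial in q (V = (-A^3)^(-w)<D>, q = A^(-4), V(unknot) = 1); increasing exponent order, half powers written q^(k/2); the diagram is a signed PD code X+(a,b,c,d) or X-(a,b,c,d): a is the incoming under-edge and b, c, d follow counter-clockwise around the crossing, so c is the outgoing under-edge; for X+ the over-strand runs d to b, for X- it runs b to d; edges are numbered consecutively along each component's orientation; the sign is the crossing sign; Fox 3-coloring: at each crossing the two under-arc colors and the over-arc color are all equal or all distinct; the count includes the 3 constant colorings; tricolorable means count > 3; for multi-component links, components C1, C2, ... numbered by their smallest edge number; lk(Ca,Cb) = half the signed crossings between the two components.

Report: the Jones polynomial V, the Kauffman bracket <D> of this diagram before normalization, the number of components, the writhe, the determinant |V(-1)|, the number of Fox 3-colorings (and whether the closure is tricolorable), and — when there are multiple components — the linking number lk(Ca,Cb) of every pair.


Jones polynomial: V(q) = q + q^3 - q^4
<D> = -A^-10 + A^-6 + A^2; writhe +2
components 1, writhe +2 (4 crossings)
3-colorings: 9 of 3^4, det 3 — tricolorable
note: |V(-1)| = 3: so tricolorable, since 3 divides 3


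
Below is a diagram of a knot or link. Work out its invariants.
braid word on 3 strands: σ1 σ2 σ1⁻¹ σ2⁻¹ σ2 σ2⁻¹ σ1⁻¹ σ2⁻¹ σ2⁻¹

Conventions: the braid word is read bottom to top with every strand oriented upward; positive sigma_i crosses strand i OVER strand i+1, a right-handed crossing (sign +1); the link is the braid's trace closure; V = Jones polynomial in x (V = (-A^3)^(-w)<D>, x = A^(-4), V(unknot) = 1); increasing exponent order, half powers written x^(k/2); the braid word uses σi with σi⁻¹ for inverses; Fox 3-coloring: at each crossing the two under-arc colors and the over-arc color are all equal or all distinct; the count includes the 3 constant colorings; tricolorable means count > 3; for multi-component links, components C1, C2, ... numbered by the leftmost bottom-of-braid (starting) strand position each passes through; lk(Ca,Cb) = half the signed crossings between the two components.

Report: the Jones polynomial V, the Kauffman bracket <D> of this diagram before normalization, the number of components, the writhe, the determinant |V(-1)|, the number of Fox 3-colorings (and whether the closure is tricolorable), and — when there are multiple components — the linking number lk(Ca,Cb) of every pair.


Jones polynomial: V(x) = x^(-9/2) - x^(-5/2) - x^(-3/2) - x^(-1/2)
<D> = A^-7 + A^-3 + A - A^9; writhe -3
components 2, writhe -3 (9 crossings)
linking number lk(C1,C2) = 0
3-colorings: 27 of 3^10, det 0 — tricolorable
note: the word shrinks to σ1 σ2 σ1⁻¹ σ2⁻¹ σ1⁻¹ σ2⁻¹ σ2⁻¹ after cancelling


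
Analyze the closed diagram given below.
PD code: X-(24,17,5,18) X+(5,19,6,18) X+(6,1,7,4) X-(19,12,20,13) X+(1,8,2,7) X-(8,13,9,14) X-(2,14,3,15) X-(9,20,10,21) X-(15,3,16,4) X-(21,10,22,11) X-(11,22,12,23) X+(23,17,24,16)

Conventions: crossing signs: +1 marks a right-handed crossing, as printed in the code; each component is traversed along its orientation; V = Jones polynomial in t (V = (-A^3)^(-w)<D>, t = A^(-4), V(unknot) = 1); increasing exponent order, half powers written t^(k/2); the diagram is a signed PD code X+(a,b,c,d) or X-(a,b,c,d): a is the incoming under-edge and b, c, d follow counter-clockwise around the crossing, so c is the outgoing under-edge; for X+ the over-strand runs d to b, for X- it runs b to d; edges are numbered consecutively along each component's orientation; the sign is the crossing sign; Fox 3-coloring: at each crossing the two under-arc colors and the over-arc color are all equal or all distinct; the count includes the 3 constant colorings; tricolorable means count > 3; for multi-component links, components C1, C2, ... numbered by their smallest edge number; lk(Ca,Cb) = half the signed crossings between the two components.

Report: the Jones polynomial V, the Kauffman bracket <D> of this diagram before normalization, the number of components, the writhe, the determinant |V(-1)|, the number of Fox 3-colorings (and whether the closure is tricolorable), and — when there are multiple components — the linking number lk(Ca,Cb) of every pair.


Jones polynomial: V(t) = t^(-13/2) - 2t^(-11/2) + 3t^(-9/2) - 3t^(-7/2) + 2t^(-5/2) - 3t^(-3/2) + t^(-1/2) - t^(1/2)
<D> = -A^-14 + A^-10 - 3A^-6 + 2A^-2 - 3A^2 + 3A^6 - 2A^10 + A^14; writhe -4
components 2, writhe -4 (12 crossings)
linking number lk(C1,C2) = 0
3-colorings: 3 of 3^12, det 16 — not tricolorable
note: the 1 component pair carries total linking 0


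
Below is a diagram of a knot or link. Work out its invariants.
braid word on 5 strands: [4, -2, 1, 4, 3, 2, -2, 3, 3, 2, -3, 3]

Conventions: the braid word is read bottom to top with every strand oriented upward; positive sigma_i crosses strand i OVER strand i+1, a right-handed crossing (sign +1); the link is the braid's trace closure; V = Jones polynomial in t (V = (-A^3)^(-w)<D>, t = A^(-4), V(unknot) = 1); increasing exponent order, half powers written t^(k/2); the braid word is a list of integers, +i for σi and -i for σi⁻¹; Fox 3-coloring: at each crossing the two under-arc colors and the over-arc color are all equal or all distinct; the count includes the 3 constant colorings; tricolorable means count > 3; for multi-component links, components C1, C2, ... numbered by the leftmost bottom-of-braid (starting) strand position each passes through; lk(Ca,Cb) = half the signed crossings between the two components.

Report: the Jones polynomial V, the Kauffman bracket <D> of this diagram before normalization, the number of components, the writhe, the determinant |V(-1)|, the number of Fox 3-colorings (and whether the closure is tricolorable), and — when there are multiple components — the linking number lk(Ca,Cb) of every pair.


Jones polynomial: V(t) = t + t^2 + 2t^3 + t^4 - t^7
<D> = -A^-10 + A^2 + 2A^6 + A^10 + A^14; writhe +6
components 3, writhe +6 (12 crossings)
linking number lk(C1,C2) = 0
lk(C1,C3): 0
lk(C2,C3) = +1
3-colorings: 27 of 3^12, det 0 — tricolorable
note: the word shrinks to σ4 σ2⁻¹ σ1 σ4 σ3 σ3 σ3 σ2 after cancelling


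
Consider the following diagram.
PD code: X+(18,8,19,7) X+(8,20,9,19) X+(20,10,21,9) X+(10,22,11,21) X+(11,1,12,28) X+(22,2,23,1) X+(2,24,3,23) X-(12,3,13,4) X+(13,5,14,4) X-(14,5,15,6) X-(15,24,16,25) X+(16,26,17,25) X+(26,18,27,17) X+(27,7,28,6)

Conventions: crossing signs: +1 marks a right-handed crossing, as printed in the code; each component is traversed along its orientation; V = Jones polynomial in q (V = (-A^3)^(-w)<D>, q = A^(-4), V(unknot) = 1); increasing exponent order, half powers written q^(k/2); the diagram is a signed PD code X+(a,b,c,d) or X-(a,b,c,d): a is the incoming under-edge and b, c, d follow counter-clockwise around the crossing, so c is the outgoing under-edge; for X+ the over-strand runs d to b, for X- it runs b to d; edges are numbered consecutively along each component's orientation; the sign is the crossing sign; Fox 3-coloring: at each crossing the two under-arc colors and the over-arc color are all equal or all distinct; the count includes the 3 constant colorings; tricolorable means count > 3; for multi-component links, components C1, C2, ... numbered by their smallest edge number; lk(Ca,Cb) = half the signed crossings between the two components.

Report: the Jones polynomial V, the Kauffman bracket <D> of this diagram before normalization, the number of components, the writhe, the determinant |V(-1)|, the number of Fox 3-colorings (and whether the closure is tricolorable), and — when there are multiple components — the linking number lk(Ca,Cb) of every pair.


V(q) = q^3 + q^5 - q^8
bracket: -A^-8 + A^4 + A^12, w = +8
1 component, writhe +8, over 14 crossings
det 3, colorings 9 of 3^14 — tricolorable
observation: det 3 = |V(-1)|; divisible by 3, so tricolorable


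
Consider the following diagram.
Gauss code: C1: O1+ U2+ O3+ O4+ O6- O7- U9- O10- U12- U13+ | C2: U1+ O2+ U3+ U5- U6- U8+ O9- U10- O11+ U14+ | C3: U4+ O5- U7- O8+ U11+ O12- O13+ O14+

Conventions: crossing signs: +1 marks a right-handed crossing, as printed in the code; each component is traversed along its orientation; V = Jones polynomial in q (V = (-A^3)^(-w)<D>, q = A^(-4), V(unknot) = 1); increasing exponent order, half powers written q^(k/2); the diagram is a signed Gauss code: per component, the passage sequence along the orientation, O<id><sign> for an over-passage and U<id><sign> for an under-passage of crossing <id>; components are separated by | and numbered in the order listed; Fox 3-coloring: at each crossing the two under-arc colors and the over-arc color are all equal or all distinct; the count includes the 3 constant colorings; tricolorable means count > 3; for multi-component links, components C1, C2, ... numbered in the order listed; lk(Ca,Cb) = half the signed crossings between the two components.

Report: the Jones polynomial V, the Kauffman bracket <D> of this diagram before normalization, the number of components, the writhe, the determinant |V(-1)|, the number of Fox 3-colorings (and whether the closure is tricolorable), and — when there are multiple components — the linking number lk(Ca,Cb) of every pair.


V(q) = 1 + q + q^2 + q^3
bracket: A^-6 + A^-2 + A^2 + A^6, w = +2
3 components, writhe +2, over 14 crossings
lk(C1,C2) = 0
linking number lk(C1,C3) = 0
lk(C2,C3): +1
det 0, colorings 9 of 3^14 — tricolorable
observation: span 3 respects span(V) <= c + mu - 1 = 16 for this 3-component diagram


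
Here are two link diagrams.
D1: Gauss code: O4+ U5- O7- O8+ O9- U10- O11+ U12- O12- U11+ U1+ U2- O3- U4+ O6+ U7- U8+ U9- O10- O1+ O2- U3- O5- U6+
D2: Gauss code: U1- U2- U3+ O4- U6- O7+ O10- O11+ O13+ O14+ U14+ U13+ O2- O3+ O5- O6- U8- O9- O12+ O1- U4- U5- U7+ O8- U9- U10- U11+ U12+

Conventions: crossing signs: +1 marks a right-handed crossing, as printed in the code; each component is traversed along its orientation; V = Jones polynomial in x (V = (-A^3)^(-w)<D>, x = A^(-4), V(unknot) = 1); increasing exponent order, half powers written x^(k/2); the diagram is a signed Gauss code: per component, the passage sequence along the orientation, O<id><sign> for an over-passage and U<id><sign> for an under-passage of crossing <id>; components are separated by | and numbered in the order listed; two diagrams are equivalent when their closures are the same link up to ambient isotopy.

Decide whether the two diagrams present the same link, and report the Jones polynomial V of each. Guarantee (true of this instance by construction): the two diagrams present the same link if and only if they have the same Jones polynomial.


equivalent: no
D1 (bracket A^-10 - A^-6 + 2A^-2 - 2A^2 + 2A^6 - 2A^10 + A^14; 12 crossings at w = -2): V = x^-5 - 2x^-4 + 2x^-3 - 2x^-2 + 2x^-1 - 1 + x
V(D2) = -x^-4 + x^-3 + x^-1  [14 crossings, <D> = A^-2 + A^6 - A^10, w = -2]
observation: 2 values of V(x) split the 2 diagrams
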